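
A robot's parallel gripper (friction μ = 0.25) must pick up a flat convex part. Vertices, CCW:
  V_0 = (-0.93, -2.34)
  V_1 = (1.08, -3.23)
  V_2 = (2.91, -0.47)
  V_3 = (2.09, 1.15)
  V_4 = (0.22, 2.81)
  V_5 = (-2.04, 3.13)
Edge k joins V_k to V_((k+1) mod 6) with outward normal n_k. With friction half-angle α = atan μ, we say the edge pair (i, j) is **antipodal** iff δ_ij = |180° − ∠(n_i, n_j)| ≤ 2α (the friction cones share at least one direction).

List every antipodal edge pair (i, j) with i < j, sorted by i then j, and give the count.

count = 3; pairs: (0,3), (0,4), (2,5)

α = atan 0.25 = 14.04°;  2α = 28.07°
n_0 = (-0.4049, -0.9144)
n_1 = (+0.8334, -0.5526)
n_2 = (+0.8922, +0.4516)
n_3 = (+0.6639, +0.7479)
n_4 = (+0.1402, +0.9901)
n_5 = (-0.9800, -0.1989)
  (0,1): δ = 99.66°  ·
  (0,2): δ = 39.27°  ·
  (0,3): δ = 17.71°  ✓
  (0,4): δ = 15.82°  ✓
  (0,5): δ = 125.35°  ·
  (1,2): δ = 119.61°  ·
  (1,3): δ = 98.05°  ·
  (1,4): δ = 64.51°  ·
  (1,5): δ = 45.02°  ·
  (2,3): δ = 158.44°  ·
  (2,4): δ = 124.91°  ·
  (2,5): δ = 15.38°  ✓
  (3,4): δ = 146.46°  ·
  (3,5): δ = 36.93°  ·
  (4,5): δ = 70.47°  ·
antipodal pairs: 3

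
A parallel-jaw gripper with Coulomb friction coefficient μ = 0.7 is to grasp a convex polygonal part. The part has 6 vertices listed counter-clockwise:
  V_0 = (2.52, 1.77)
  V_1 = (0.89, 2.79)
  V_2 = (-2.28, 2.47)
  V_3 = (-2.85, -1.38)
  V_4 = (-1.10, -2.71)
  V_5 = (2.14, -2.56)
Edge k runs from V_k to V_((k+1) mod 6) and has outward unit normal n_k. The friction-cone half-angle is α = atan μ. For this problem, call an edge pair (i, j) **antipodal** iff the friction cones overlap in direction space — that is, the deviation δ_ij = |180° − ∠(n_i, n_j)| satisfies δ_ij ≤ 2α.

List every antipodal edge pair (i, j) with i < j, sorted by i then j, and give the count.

count = 7; pairs: (0,2), (0,3), (0,4), (1,3), (1,4), (2,5), (3,5)

α = atan 0.7 = 34.99°;  2α = 69.98°
n_0 = (+0.5305, +0.8477)
n_1 = (-0.1004, +0.9949)
n_2 = (-0.9892, +0.1465)
n_3 = (-0.6051, -0.7962)
n_4 = (+0.0462, -0.9989)
n_5 = (+0.9962, -0.0874)
  (0,1): δ = 142.20°  ·
  (0,2): δ = 66.38°  ✓
  (0,3): δ = 5.20°  ✓
  (0,4): δ = 34.69°  ✓
  (0,5): δ = 117.02°  ·
  (1,2): δ = 104.19°  ·
  (1,3): δ = 43.00°  ✓
  (1,4): δ = 3.11°  ✓
  (1,5): δ = 79.22°  ·
  (2,3): δ = 118.81°  ·
  (2,4): δ = 78.93°  ·
  (2,5): δ = 3.41°  ✓
  (3,4): δ = 140.11°  ·
  (3,5): δ = 57.78°  ✓
  (4,5): δ = 97.67°  ·
antipodal pairs: 7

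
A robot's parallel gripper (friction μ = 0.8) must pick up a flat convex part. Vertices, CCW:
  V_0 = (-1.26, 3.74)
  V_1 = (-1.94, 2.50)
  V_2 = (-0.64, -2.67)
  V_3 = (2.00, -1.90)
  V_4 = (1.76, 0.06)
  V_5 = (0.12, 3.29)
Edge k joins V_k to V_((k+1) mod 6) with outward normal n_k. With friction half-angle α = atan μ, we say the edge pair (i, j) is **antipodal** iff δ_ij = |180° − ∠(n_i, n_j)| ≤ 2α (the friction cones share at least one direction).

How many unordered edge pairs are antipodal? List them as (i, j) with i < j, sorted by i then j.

α = atan 0.8 = 38.66°;  2α = 77.32°
n_0 = (-0.8768, +0.4808)
n_1 = (-0.9698, -0.2439)
n_2 = (+0.2800, -0.9600)
n_3 = (+0.9926, +0.1215)
n_4 = (+0.8916, +0.4527)
n_5 = (+0.3100, +0.9507)
  (0,1): δ = 137.15°  ·
  (0,2): δ = 45.00°  ✓
  (0,3): δ = 35.72°  ✓
  (0,4): δ = 55.66°  ✓
  (0,5): δ = 100.68°  ·
  (1,2): δ = 87.85°  ·
  (1,3): δ = 7.13°  ✓
  (1,4): δ = 12.80°  ✓
  (1,5): δ = 57.83°  ✓
  (2,3): δ = 99.28°  ·
  (2,4): δ = 79.34°  ·
  (2,5): δ = 34.32°  ✓
  (3,4): δ = 160.06°  ·
  (3,5): δ = 115.04°  ·
  (4,5): δ = 134.98°  ·
antipodal pairs: 7

count = 7; pairs: (0,2), (0,3), (0,4), (1,3), (1,4), (1,5), (2,5)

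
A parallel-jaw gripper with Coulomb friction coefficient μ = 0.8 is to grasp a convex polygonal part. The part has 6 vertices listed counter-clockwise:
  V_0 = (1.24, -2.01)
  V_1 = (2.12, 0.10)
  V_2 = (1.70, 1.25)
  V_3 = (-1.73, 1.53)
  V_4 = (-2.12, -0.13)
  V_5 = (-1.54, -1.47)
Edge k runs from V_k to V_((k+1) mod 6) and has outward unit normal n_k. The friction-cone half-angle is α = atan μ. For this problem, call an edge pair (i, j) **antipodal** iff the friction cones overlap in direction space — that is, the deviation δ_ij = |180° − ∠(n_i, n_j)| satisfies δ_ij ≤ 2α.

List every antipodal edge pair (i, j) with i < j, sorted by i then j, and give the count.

count = 8; pairs: (0,2), (0,3), (0,4), (1,3), (1,4), (1,5), (2,4), (2,5)

α = atan 0.8 = 38.66°;  2α = 77.32°
n_0 = (+0.9229, -0.3849)
n_1 = (+0.9393, +0.3431)
n_2 = (+0.0814, +0.9967)
n_3 = (-0.9735, +0.2287)
n_4 = (-0.9177, -0.3972)
n_5 = (-0.1907, -0.9817)
  (0,1): δ = 137.30°  ·
  (0,2): δ = 72.03°  ✓
  (0,3): δ = 9.42°  ✓
  (0,4): δ = 46.04°  ✓
  (0,5): δ = 101.65°  ·
  (1,2): δ = 114.73°  ·
  (1,3): δ = 33.28°  ✓
  (1,4): δ = 3.34°  ✓
  (1,5): δ = 58.94°  ✓
  (2,3): δ = 98.55°  ·
  (2,4): δ = 61.93°  ✓
  (2,5): δ = 6.33°  ✓
  (3,4): δ = 143.37°  ·
  (3,5): δ = 87.77°  ·
  (4,5): δ = 124.40°  ·
antipodal pairs: 8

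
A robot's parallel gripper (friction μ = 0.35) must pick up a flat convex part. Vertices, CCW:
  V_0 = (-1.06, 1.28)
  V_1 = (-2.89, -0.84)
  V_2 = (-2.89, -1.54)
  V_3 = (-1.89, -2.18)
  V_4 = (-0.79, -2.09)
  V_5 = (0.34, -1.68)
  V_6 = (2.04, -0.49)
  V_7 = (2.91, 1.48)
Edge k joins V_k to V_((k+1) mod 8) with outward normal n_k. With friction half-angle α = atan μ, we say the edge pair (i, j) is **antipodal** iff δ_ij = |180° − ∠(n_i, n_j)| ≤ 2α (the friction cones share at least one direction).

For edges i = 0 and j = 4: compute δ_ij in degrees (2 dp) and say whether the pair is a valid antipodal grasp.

δ = 29.26°, valid

α = atan 0.35 = 19.29°;  2α = 38.58°
edge 0: e_0 = (-1.83, -2.12);  n_0 = (-0.7570, +0.6534)
edge 4: e_4 = (+1.13, +0.41);  n_4 = (+0.3411, -0.9400)
∠(n_0, n_4) = 150.74°
δ = |180° − 150.74°| = 29.26°
29.26° ≤ 2α = 38.58°  →  valid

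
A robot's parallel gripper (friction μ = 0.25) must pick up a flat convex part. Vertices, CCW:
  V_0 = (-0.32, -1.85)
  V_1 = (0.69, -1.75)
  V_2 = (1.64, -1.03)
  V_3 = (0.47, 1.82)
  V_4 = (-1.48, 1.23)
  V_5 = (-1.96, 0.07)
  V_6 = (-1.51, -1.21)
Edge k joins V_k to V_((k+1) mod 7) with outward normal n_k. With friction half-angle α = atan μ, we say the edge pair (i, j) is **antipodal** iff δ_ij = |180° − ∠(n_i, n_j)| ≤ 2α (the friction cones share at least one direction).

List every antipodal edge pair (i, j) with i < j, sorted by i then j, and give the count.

count = 3; pairs: (0,3), (1,3), (2,5)

α = atan 0.25 = 14.04°;  2α = 28.07°
n_0 = (+0.0985, -0.9951)
n_1 = (+0.6040, -0.7970)
n_2 = (+0.9251, +0.3798)
n_3 = (-0.2896, +0.9571)
n_4 = (-0.9240, +0.3824)
n_5 = (-0.9434, -0.3317)
n_6 = (-0.4737, -0.8807)
  (0,1): δ = 148.50°  ·
  (0,2): δ = 73.33°  ·
  (0,3): δ = 11.18°  ✓
  (0,4): δ = 61.87°  ·
  (0,5): δ = 103.72°  ·
  (0,6): δ = 146.07°  ·
  (1,2): δ = 104.84°  ·
  (1,3): δ = 20.32°  ✓
  (1,4): δ = 30.36°  ·
  (1,5): δ = 72.21°  ·
  (1,6): δ = 114.57°  ·
  (2,3): δ = 95.49°  ·
  (2,4): δ = 44.80°  ·
  (2,5): δ = 2.95°  ✓
  (2,6): δ = 39.41°  ·
  (3,4): δ = 129.31°  ·
  (3,5): δ = 87.46°  ·
  (3,6): δ = 45.11°  ·
  (4,5): δ = 138.15°  ·
  (4,6): δ = 95.79°  ·
  (5,6): δ = 137.64°  ·
antipodal pairs: 3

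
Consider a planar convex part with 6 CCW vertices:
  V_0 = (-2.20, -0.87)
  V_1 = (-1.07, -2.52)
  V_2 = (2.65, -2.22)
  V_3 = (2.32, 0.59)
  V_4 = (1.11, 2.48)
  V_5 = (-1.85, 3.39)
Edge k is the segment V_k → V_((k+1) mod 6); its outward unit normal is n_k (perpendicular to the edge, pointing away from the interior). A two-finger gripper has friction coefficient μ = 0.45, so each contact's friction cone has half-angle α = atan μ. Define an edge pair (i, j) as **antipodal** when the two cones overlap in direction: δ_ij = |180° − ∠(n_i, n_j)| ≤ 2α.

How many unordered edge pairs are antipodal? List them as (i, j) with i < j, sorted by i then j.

count = 6; pairs: (0,2), (0,3), (0,4), (1,4), (2,5), (3,5)

α = atan 0.45 = 24.23°;  2α = 48.46°
n_0 = (-0.8251, -0.5650)
n_1 = (+0.0804, -0.9968)
n_2 = (+0.9932, +0.1166)
n_3 = (+0.8422, +0.5392)
n_4 = (+0.2939, +0.9558)
n_5 = (-0.9966, +0.0819)
  (0,1): δ = 119.79°  ·
  (0,2): δ = 27.71°  ✓
  (0,3): δ = 1.78°  ✓
  (0,4): δ = 38.51°  ✓
  (0,5): δ = 140.90°  ·
  (1,2): δ = 87.91°  ·
  (1,3): δ = 61.98°  ·
  (1,4): δ = 21.70°  ✓
  (1,5): δ = 80.69°  ·
  (2,3): δ = 154.07°  ·
  (2,4): δ = 113.79°  ·
  (2,5): δ = 11.39°  ✓
  (3,4): δ = 139.72°  ·
  (3,5): δ = 37.32°  ✓
  (4,5): δ = 77.61°  ·
antipodal pairs: 6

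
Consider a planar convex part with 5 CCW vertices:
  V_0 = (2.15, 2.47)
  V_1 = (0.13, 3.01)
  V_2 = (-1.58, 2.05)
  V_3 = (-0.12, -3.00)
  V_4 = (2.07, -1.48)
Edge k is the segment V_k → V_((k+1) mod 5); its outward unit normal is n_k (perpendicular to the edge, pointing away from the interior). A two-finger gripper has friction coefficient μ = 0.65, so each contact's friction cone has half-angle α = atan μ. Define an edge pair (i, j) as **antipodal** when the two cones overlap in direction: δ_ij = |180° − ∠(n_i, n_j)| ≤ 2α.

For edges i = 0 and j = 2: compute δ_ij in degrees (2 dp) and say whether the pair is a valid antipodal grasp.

δ = 58.91°, valid

α = atan 0.65 = 33.02°;  2α = 66.05°
edge 0: e_0 = (-2.02, +0.54);  n_0 = (+0.2583, +0.9661)
edge 2: e_2 = (+1.46, -5.05);  n_2 = (-0.9607, -0.2777)
∠(n_0, n_2) = 121.09°
δ = |180° − 121.09°| = 58.91°
58.91° ≤ 2α = 66.05°  →  valid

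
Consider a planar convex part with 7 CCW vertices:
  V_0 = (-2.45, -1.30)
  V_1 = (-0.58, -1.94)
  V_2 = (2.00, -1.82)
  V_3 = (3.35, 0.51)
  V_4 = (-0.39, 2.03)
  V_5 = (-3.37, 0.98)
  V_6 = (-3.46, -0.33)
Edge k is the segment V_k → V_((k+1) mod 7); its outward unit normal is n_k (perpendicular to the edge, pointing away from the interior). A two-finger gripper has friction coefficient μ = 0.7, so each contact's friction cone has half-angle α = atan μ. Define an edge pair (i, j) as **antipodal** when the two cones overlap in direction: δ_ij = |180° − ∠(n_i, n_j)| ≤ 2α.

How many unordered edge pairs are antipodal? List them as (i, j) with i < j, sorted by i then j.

α = atan 0.7 = 34.99°;  2α = 69.98°
n_0 = (-0.3238, -0.9461)
n_1 = (+0.0465, -0.9989)
n_2 = (+0.8653, -0.5013)
n_3 = (+0.3765, +0.9264)
n_4 = (-0.3323, +0.9432)
n_5 = (-0.9976, +0.0685)
n_6 = (-0.6927, -0.7212)
  (0,1): δ = 158.44°  ·
  (0,2): δ = 101.19°  ·
  (0,3): δ = 3.22°  ✓
  (0,4): δ = 38.30°  ✓
  (0,5): δ = 104.96°  ·
  (0,6): δ = 155.05°  ·
  (1,2): δ = 122.75°  ·
  (1,3): δ = 24.78°  ✓
  (1,4): δ = 16.75°  ✓
  (1,5): δ = 83.41°  ·
  (1,6): δ = 133.49°  ·
  (2,3): δ = 82.03°  ·
  (2,4): δ = 40.50°  ✓
  (2,5): δ = 26.16°  ✓
  (2,6): δ = 76.25°  ·
  (3,4): δ = 138.47°  ·
  (3,5): δ = 71.81°  ·
  (3,6): δ = 21.73°  ✓
  (4,5): δ = 113.34°  ·
  (4,6): δ = 63.25°  ✓
  (5,6): δ = 129.91°  ·
antipodal pairs: 8

count = 8; pairs: (0,3), (0,4), (1,3), (1,4), (2,4), (2,5), (3,6), (4,6)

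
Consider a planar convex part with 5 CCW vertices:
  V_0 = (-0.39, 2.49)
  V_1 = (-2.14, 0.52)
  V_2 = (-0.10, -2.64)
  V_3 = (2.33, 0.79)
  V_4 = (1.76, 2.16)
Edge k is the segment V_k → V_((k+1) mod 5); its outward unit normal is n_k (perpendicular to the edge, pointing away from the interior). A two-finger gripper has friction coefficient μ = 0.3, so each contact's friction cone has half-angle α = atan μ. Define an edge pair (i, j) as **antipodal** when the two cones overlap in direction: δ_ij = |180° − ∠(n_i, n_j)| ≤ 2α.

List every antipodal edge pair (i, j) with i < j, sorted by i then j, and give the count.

count = 2; pairs: (0,2), (1,3)

α = atan 0.3 = 16.70°;  2α = 33.40°
n_0 = (-0.7476, +0.6641)
n_1 = (-0.8401, -0.5424)
n_2 = (+0.8160, -0.5781)
n_3 = (+0.9233, +0.3841)
n_4 = (+0.1517, +0.9884)
  (0,1): δ = 105.54°  ·
  (0,2): δ = 6.30°  ✓
  (0,3): δ = 64.21°  ·
  (0,4): δ = 122.89°  ·
  (1,2): δ = 68.16°  ·
  (1,3): δ = 10.25°  ✓
  (1,4): δ = 48.43°  ·
  (2,3): δ = 122.09°  ·
  (2,4): δ = 63.41°  ·
  (3,4): δ = 121.32°  ·
antipodal pairs: 2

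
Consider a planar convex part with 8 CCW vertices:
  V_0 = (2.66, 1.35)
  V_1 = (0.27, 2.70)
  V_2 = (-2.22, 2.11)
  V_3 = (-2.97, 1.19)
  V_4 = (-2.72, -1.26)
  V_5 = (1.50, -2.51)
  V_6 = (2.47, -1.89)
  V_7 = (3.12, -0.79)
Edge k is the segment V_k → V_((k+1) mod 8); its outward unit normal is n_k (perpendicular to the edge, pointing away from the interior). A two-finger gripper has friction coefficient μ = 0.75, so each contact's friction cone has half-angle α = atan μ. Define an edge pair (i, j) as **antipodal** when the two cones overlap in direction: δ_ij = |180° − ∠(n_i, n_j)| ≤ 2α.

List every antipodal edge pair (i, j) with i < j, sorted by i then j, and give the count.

α = atan 0.75 = 36.87°;  2α = 73.74°
n_0 = (+0.4918, +0.8707)
n_1 = (-0.2306, +0.9731)
n_2 = (-0.7751, +0.6319)
n_3 = (-0.9948, -0.1015)
n_4 = (-0.2840, -0.9588)
n_5 = (+0.5386, -0.8426)
n_6 = (+0.8609, -0.5087)
n_7 = (+0.9777, +0.2102)
  (0,1): δ = 137.21°  ·
  (0,2): δ = 99.73°  ·
  (0,3): δ = 54.71°  ✓
  (0,4): δ = 12.96°  ✓
  (0,5): δ = 62.05°  ✓
  (0,6): δ = 88.88°  ·
  (0,7): δ = 131.59°  ·
  (1,2): δ = 142.52°  ·
  (1,3): δ = 97.50°  ·
  (1,4): δ = 29.83°  ✓
  (1,5): δ = 19.26°  ✓
  (1,6): δ = 46.09°  ✓
  (1,7): δ = 88.80°  ·
  (2,3): δ = 134.99°  ·
  (2,4): δ = 67.31°  ✓
  (2,5): δ = 18.23°  ✓
  (2,6): δ = 8.61°  ✓
  (2,7): δ = 51.32°  ✓
  (3,4): δ = 112.33°  ·
  (3,5): δ = 63.24°  ✓
  (3,6): δ = 36.41°  ✓
  (3,7): δ = 6.30°  ✓
  (4,5): δ = 130.91°  ·
  (4,6): δ = 104.08°  ·
  (4,7): δ = 61.37°  ✓
  (5,6): δ = 153.16°  ·
  (5,7): δ = 110.45°  ·
  (6,7): δ = 137.29°  ·
antipodal pairs: 14

count = 14; pairs: (0,3), (0,4), (0,5), (1,4), (1,5), (1,6), (2,4), (2,5), (2,6), (2,7), (3,5), (3,6), (3,7), (4,7)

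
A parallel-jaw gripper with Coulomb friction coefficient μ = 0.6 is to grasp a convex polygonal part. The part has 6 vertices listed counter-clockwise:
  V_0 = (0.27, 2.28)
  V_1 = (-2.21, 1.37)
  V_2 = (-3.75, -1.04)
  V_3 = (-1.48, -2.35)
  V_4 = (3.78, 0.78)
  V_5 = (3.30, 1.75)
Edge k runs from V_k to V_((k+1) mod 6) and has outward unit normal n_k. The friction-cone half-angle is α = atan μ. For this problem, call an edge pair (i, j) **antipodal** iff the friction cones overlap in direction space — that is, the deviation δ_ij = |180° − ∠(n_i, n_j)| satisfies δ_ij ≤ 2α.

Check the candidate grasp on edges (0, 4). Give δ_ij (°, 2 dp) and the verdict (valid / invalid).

δ = 96.18°, invalid

α = atan 0.6 = 30.96°;  2α = 61.93°
edge 0: e_0 = (-2.48, -0.91);  n_0 = (-0.3445, +0.9388)
edge 4: e_4 = (-0.48, +0.97);  n_4 = (+0.8963, +0.4435)
∠(n_0, n_4) = 83.82°
δ = |180° − 83.82°| = 96.18°
96.18° > 2α = 61.93°  →  invalid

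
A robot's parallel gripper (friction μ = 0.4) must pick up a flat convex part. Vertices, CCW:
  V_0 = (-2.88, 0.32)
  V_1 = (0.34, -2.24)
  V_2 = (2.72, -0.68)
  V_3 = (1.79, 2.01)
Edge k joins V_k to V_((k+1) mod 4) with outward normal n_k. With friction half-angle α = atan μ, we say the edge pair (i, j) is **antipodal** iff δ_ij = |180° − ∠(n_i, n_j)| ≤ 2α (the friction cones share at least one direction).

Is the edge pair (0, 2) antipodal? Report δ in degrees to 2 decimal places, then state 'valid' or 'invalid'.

α = atan 0.4 = 21.80°;  2α = 43.60°
edge 0: e_0 = (+3.22, -2.56);  n_0 = (-0.6223, -0.7828)
edge 2: e_2 = (-0.93, +2.69);  n_2 = (+0.9451, +0.3267)
∠(n_0, n_2) = 147.56°
δ = |180° − 147.56°| = 32.44°
32.44° ≤ 2α = 43.60°  →  valid

δ = 32.44°, valid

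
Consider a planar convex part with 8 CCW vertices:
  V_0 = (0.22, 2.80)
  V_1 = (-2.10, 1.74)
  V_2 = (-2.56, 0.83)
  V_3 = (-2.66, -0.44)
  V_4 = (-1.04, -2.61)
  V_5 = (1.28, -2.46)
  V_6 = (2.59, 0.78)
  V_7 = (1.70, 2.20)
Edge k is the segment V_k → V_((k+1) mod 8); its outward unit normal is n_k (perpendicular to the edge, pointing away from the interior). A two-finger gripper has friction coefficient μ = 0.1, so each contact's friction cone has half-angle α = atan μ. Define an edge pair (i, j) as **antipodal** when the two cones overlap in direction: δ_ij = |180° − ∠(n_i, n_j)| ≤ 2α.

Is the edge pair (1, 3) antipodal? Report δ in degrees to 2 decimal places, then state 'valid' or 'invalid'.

α = atan 0.1 = 5.71°;  2α = 11.42°
edge 1: e_1 = (-0.46, -0.91);  n_1 = (-0.8925, +0.4511)
edge 3: e_3 = (+1.62, -2.17);  n_3 = (-0.8013, -0.5982)
∠(n_1, n_3) = 63.56°
δ = |180° − 63.56°| = 116.44°
116.44° > 2α = 11.42°  →  invalid

δ = 116.44°, invalid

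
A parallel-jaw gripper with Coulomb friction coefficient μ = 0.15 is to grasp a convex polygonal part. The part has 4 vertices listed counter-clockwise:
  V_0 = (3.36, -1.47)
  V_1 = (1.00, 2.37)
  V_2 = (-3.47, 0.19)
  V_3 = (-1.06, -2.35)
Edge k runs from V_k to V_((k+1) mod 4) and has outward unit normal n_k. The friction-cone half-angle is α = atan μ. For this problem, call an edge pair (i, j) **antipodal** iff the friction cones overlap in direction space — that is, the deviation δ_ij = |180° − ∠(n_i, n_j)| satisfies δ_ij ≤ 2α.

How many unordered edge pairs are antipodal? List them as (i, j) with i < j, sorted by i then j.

α = atan 0.15 = 8.53°;  2α = 17.06°
n_0 = (+0.8520, +0.5236)
n_1 = (-0.4383, +0.8988)
n_2 = (-0.7254, -0.6883)
n_3 = (+0.1953, -0.9808)
  (0,1): δ = 95.58°  ·
  (0,2): δ = 11.92°  ✓
  (0,3): δ = 69.69°  ·
  (1,2): δ = 72.50°  ·
  (1,3): δ = 14.74°  ✓
  (2,3): δ = 122.24°  ·
antipodal pairs: 2

count = 2; pairs: (0,2), (1,3)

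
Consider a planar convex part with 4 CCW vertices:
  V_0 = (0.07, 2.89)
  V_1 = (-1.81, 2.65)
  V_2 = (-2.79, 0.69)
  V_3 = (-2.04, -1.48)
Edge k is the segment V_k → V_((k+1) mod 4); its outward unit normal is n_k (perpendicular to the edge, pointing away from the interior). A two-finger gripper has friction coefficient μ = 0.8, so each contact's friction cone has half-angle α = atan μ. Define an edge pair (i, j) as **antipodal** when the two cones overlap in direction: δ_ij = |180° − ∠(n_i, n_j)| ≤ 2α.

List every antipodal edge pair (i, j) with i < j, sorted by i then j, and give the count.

α = atan 0.8 = 38.66°;  2α = 77.32°
n_0 = (-0.1266, +0.9919)
n_1 = (-0.8944, +0.4472)
n_2 = (-0.9451, -0.3267)
n_3 = (+0.9005, -0.4348)
  (0,1): δ = 123.84°  ·
  (0,2): δ = 78.21°  ·
  (0,3): δ = 56.95°  ✓
  (1,2): δ = 134.37°  ·
  (1,3): δ = 0.79°  ✓
  (2,3): δ = 44.84°  ✓
antipodal pairs: 3

count = 3; pairs: (0,3), (1,3), (2,3)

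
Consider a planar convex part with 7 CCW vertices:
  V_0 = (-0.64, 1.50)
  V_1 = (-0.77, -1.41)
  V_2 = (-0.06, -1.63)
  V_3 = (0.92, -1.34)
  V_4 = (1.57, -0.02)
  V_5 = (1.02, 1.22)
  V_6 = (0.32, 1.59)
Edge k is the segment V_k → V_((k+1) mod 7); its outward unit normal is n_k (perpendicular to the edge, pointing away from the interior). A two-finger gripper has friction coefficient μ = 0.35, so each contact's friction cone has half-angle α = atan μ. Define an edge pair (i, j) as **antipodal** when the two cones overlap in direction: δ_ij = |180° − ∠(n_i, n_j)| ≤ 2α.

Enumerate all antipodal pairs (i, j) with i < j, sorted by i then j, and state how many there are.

α = atan 0.35 = 19.29°;  2α = 38.58°
n_0 = (-0.9990, +0.0446)
n_1 = (-0.2960, -0.9552)
n_2 = (+0.2838, -0.9589)
n_3 = (+0.8971, -0.4418)
n_4 = (+0.9141, +0.4055)
n_5 = (+0.4673, +0.8841)
n_6 = (-0.0933, +0.9956)
  (0,1): δ = 104.66°  ·
  (0,2): δ = 70.96°  ·
  (0,3): δ = 23.66°  ✓
  (0,4): δ = 26.48°  ✓
  (0,5): δ = 64.70°  ·
  (0,6): δ = 97.91°  ·
  (1,2): δ = 146.30°  ·
  (1,3): δ = 99.00°  ·
  (1,4): δ = 48.86°  ·
  (1,5): δ = 10.64°  ✓
  (1,6): δ = 22.57°  ✓
  (2,3): δ = 132.70°  ·
  (2,4): δ = 82.56°  ·
  (2,5): δ = 44.34°  ·
  (2,6): δ = 11.13°  ✓
  (3,4): δ = 129.86°  ·
  (3,5): δ = 91.64°  ·
  (3,6): δ = 58.43°  ·
  (4,5): δ = 141.78°  ·
  (4,6): δ = 108.56°  ·
  (5,6): δ = 146.78°  ·
antipodal pairs: 5

count = 5; pairs: (0,3), (0,4), (1,5), (1,6), (2,6)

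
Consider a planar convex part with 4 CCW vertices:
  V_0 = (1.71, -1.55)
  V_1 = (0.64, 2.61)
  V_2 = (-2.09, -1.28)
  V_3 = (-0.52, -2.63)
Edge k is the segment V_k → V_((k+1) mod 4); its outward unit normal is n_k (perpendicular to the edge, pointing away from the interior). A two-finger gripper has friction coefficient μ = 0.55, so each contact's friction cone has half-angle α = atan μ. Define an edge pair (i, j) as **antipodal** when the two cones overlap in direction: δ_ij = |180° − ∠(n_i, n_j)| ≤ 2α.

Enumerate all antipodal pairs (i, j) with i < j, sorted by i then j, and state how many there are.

count = 3; pairs: (0,1), (0,2), (1,3)

α = atan 0.55 = 28.81°;  2α = 57.62°
n_0 = (+0.9685, +0.2491)
n_1 = (-0.8185, +0.5745)
n_2 = (-0.6520, -0.7582)
n_3 = (+0.4359, -0.9000)
  (0,1): δ = 49.49°  ✓
  (0,2): δ = 34.88°  ✓
  (0,3): δ = 101.42°  ·
  (1,2): δ = 95.63°  ·
  (1,3): δ = 29.10°  ✓
  (2,3): δ = 113.47°  ·
antipodal pairs: 3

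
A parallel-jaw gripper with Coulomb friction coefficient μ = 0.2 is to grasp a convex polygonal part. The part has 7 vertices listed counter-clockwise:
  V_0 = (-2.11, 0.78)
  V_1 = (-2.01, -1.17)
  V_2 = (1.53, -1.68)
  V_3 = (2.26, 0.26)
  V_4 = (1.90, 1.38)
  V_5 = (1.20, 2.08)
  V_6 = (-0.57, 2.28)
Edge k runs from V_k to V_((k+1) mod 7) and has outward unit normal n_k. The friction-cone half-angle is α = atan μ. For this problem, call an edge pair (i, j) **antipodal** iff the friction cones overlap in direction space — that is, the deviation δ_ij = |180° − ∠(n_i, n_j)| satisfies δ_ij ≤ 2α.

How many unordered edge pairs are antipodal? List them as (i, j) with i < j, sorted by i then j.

count = 2; pairs: (0,3), (1,5)

α = atan 0.2 = 11.31°;  2α = 22.62°
n_0 = (-0.9987, -0.0512)
n_1 = (-0.1426, -0.9898)
n_2 = (+0.9359, -0.3522)
n_3 = (+0.9520, +0.3060)
n_4 = (+0.7071, +0.7071)
n_5 = (+0.1123, +0.9937)
n_6 = (-0.6977, +0.7163)
  (0,1): δ = 101.13°  ·
  (0,2): δ = 23.56°  ·
  (0,3): δ = 14.88°  ✓
  (0,4): δ = 42.06°  ·
  (0,5): δ = 80.62°  ·
  (0,6): δ = 131.31°  ·
  (1,2): δ = 102.42°  ·
  (1,3): δ = 63.98°  ·
  (1,4): δ = 36.80°  ·
  (1,5): δ = 1.75°  ✓
  (1,6): δ = 52.44°  ·
  (2,3): δ = 141.56°  ·
  (2,4): δ = 114.38°  ·
  (2,5): δ = 75.83°  ·
  (2,6): δ = 25.13°  ·
  (3,4): δ = 152.82°  ·
  (3,5): δ = 114.27°  ·
  (3,6): δ = 63.57°  ·
  (4,5): δ = 141.45°  ·
  (4,6): δ = 90.75°  ·
  (5,6): δ = 129.31°  ·
antipodal pairs: 2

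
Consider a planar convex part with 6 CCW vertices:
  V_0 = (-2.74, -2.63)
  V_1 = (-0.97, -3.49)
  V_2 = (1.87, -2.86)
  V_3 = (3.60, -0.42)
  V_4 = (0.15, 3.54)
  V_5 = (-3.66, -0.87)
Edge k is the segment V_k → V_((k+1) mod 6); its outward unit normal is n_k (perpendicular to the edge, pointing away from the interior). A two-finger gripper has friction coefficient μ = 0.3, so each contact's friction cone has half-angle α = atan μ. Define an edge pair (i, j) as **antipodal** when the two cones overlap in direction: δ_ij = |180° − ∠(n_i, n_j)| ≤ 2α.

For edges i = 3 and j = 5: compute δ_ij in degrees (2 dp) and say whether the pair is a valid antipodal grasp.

δ = 13.47°, valid

α = atan 0.3 = 16.70°;  2α = 33.40°
edge 3: e_3 = (-3.45, +3.96);  n_3 = (+0.7540, +0.6569)
edge 5: e_5 = (+0.92, -1.76);  n_5 = (-0.8862, -0.4633)
∠(n_3, n_5) = 166.53°
δ = |180° − 166.53°| = 13.47°
13.47° ≤ 2α = 33.40°  →  valid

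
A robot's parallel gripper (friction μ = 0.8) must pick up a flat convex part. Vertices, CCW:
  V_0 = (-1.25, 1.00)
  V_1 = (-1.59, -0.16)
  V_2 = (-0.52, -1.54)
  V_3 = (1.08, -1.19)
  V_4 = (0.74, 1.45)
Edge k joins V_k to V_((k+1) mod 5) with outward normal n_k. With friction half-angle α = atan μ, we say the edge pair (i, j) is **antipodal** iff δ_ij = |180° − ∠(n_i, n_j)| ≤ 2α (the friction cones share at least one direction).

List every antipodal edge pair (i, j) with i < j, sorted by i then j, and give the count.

count = 5; pairs: (0,2), (0,3), (1,3), (1,4), (2,4)

α = atan 0.8 = 38.66°;  2α = 77.32°
n_0 = (-0.9596, +0.2813)
n_1 = (-0.7903, -0.6128)
n_2 = (+0.2137, -0.9769)
n_3 = (+0.9918, +0.1277)
n_4 = (-0.2206, +0.9754)
  (0,1): δ = 125.88°  ·
  (0,2): δ = 61.32°  ✓
  (0,3): δ = 23.67°  ✓
  (0,4): δ = 119.08°  ·
  (1,2): δ = 115.45°  ·
  (1,3): δ = 30.45°  ✓
  (1,4): δ = 64.95°  ✓
  (2,3): δ = 95.00°  ·
  (2,4): δ = 0.40°  ✓
  (3,4): δ = 84.60°  ·
antipodal pairs: 5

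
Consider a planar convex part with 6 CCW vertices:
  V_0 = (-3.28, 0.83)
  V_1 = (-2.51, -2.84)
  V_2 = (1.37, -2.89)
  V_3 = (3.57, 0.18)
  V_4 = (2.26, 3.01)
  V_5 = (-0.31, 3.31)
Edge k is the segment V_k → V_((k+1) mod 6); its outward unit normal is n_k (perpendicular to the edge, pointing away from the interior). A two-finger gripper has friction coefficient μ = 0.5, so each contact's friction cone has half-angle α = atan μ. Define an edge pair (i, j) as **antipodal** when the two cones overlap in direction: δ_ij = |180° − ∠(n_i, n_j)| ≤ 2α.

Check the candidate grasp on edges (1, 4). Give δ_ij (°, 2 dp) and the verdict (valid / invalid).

δ = 5.92°, valid

α = atan 0.5 = 26.57°;  2α = 53.13°
edge 1: e_1 = (+3.88, -0.05);  n_1 = (-0.0129, -0.9999)
edge 4: e_4 = (-2.57, +0.30);  n_4 = (+0.1159, +0.9933)
∠(n_1, n_4) = 174.08°
δ = |180° − 174.08°| = 5.92°
5.92° ≤ 2α = 53.13°  →  valid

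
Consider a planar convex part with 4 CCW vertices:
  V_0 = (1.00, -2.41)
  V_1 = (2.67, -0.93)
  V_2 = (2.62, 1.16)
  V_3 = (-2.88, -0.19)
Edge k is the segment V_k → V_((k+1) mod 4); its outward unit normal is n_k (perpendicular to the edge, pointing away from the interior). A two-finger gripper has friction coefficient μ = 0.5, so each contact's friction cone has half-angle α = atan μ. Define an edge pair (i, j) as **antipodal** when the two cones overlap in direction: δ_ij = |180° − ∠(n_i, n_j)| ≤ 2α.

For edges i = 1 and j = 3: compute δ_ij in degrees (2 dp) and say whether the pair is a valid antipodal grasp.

α = atan 0.5 = 26.57°;  2α = 53.13°
edge 1: e_1 = (-0.05, +2.09);  n_1 = (+0.9997, +0.0239)
edge 3: e_3 = (+3.88, -2.22);  n_3 = (-0.4966, -0.8680)
∠(n_1, n_3) = 121.15°
δ = |180° − 121.15°| = 58.85°
58.85° > 2α = 53.13°  →  invalid

δ = 58.85°, invalid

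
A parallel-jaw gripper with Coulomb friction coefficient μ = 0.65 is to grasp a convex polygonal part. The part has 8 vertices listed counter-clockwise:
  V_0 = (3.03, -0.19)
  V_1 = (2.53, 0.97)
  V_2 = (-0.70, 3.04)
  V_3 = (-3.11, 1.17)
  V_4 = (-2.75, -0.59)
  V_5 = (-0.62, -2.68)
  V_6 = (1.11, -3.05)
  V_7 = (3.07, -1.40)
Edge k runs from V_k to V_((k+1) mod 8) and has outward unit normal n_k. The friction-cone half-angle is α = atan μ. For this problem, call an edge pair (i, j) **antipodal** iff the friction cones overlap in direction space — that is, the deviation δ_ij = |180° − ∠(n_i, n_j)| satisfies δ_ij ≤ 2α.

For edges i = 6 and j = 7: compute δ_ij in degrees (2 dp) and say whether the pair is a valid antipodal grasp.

α = atan 0.65 = 33.02°;  2α = 66.05°
edge 6: e_6 = (+1.96, +1.65);  n_6 = (+0.6440, -0.7650)
edge 7: e_7 = (-0.04, +1.21);  n_7 = (+0.9995, +0.0330)
∠(n_6, n_7) = 51.80°
δ = |180° − 51.80°| = 128.20°
128.20° > 2α = 66.05°  →  invalid

δ = 128.20°, invalid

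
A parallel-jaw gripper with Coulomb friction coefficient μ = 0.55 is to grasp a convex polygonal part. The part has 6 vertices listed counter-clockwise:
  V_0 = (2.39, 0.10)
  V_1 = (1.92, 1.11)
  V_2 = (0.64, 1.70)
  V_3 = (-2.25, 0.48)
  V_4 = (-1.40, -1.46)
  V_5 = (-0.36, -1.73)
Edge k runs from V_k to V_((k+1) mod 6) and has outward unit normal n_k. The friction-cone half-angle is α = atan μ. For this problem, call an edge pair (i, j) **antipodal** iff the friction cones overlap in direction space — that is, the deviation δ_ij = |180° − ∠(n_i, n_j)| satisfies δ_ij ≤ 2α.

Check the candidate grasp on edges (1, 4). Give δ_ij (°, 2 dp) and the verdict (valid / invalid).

α = atan 0.55 = 28.81°;  2α = 57.62°
edge 1: e_1 = (-1.28, +0.59);  n_1 = (+0.4186, +0.9082)
edge 4: e_4 = (+1.04, -0.27);  n_4 = (-0.2513, -0.9679)
∠(n_1, n_4) = 169.81°
δ = |180° − 169.81°| = 10.19°
10.19° ≤ 2α = 57.62°  →  valid

δ = 10.19°, valid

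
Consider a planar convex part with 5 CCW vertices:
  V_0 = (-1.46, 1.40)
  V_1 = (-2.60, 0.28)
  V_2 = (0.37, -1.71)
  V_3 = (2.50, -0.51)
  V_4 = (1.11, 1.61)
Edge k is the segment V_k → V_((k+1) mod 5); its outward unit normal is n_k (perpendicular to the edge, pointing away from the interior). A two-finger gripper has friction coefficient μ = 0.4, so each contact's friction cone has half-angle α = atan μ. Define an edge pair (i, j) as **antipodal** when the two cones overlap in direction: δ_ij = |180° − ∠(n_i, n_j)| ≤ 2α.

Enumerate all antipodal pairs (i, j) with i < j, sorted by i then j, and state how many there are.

α = atan 0.4 = 21.80°;  2α = 43.60°
n_0 = (-0.7008, +0.7133)
n_1 = (-0.5566, -0.8308)
n_2 = (+0.4908, -0.8712)
n_3 = (+0.8363, +0.5483)
n_4 = (-0.0814, +0.9967)
  (0,1): δ = 78.32°  ·
  (0,2): δ = 15.10°  ✓
  (0,3): δ = 78.76°  ·
  (0,4): δ = 140.18°  ·
  (1,2): δ = 116.78°  ·
  (1,3): δ = 22.93°  ✓
  (1,4): δ = 38.49°  ✓
  (2,3): δ = 86.14°  ·
  (2,4): δ = 24.72°  ✓
  (3,4): δ = 118.58°  ·
antipodal pairs: 4

count = 4; pairs: (0,2), (1,3), (1,4), (2,4)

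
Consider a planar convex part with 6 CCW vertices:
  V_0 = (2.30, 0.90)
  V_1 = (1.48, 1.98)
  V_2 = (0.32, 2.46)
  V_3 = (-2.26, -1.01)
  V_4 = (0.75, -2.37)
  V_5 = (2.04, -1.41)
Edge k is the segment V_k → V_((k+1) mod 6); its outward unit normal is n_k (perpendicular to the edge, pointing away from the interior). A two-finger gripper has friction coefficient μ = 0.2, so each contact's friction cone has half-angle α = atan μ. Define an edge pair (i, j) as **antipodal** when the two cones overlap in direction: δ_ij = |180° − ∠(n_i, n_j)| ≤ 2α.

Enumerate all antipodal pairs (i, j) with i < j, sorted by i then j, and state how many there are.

count = 2; pairs: (1,3), (2,4)

α = atan 0.2 = 11.31°;  2α = 22.62°
n_0 = (+0.7964, +0.6047)
n_1 = (+0.3824, +0.9240)
n_2 = (-0.8025, +0.5967)
n_3 = (-0.4117, -0.9113)
n_4 = (+0.5970, -0.8022)
n_5 = (+0.9937, -0.1118)
  (0,1): δ = 149.69°  ·
  (0,2): δ = 73.84°  ·
  (0,3): δ = 28.48°  ·
  (0,4): δ = 89.45°  ·
  (0,5): δ = 136.37°  ·
  (1,2): δ = 104.15°  ·
  (1,3): δ = 1.84°  ✓
  (1,4): δ = 59.14°  ·
  (1,5): δ = 106.06°  ·
  (2,3): δ = 77.68°  ·
  (2,4): δ = 16.71°  ✓
  (2,5): δ = 30.21°  ·
  (3,4): δ = 119.03°  ·
  (3,5): δ = 72.11°  ·
  (4,5): δ = 133.08°  ·
antipodal pairs: 2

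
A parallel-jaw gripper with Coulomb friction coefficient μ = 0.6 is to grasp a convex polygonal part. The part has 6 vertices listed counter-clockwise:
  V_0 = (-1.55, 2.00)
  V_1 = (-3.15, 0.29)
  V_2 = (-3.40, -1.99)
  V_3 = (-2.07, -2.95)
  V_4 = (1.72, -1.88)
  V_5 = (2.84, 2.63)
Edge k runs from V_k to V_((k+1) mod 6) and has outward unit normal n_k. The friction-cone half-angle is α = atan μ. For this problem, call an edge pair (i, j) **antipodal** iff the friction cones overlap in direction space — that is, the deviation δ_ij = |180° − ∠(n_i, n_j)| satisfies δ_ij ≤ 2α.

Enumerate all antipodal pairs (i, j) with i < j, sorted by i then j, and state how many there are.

α = atan 0.6 = 30.96°;  2α = 61.93°
n_0 = (-0.7302, +0.6832)
n_1 = (-0.9940, +0.1090)
n_2 = (-0.5853, -0.8108)
n_3 = (+0.2717, -0.9624)
n_4 = (+0.9705, -0.2410)
n_5 = (-0.1421, +0.9899)
  (0,1): δ = 143.16°  ·
  (0,2): δ = 82.73°  ·
  (0,3): δ = 31.14°  ✓
  (0,4): δ = 29.15°  ✓
  (0,5): δ = 141.26°  ·
  (1,2): δ = 119.56°  ·
  (1,3): δ = 67.98°  ·
  (1,4): δ = 7.69°  ✓
  (1,5): δ = 104.42°  ·
  (2,3): δ = 128.41°  ·
  (2,4): δ = 68.12°  ·
  (2,5): δ = 43.99°  ✓
  (3,4): δ = 119.71°  ·
  (3,5): δ = 7.60°  ✓
  (4,5): δ = 67.89°  ·
antipodal pairs: 5

count = 5; pairs: (0,3), (0,4), (1,4), (2,5), (3,5)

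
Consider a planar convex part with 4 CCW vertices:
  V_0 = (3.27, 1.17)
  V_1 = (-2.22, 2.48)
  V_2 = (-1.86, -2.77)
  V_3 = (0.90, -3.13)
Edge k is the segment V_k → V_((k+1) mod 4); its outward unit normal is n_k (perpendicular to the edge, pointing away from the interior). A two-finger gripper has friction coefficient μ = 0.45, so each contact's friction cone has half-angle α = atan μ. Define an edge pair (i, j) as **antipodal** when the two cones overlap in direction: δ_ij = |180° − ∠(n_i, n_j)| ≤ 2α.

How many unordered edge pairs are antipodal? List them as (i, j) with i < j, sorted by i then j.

count = 2; pairs: (0,2), (1,3)

α = atan 0.45 = 24.23°;  2α = 48.46°
n_0 = (+0.2321, +0.9727)
n_1 = (-0.9977, -0.0684)
n_2 = (-0.1293, -0.9916)
n_3 = (+0.8758, -0.4827)
  (0,1): δ = 72.66°  ·
  (0,2): δ = 5.99°  ✓
  (0,3): δ = 74.56°  ·
  (1,2): δ = 101.35°  ·
  (1,3): δ = 32.78°  ✓
  (2,3): δ = 111.43°  ·
antipodal pairs: 2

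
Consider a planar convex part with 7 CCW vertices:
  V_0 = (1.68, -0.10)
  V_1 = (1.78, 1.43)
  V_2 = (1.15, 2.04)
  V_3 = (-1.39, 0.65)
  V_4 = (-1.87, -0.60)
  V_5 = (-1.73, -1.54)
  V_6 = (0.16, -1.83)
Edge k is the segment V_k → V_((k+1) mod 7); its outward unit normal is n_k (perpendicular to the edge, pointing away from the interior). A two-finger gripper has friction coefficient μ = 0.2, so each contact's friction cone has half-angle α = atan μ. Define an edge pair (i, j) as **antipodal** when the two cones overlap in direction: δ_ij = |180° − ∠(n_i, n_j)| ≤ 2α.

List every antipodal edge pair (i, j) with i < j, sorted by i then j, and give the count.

α = atan 0.2 = 11.31°;  2α = 22.62°
n_0 = (+0.9979, -0.0652)
n_1 = (+0.6956, +0.7184)
n_2 = (-0.4801, +0.8772)
n_3 = (-0.9335, +0.3585)
n_4 = (-0.9891, -0.1473)
n_5 = (-0.1517, -0.9884)
n_6 = (+0.7512, -0.6600)
  (0,1): δ = 130.34°  ·
  (0,2): δ = 57.57°  ·
  (0,3): δ = 17.27°  ✓
  (0,4): δ = 12.21°  ✓
  (0,5): δ = 85.02°  ·
  (0,6): δ = 142.44°  ·
  (1,2): δ = 107.23°  ·
  (1,3): δ = 66.93°  ·
  (1,4): δ = 37.45°  ·
  (1,5): δ = 35.35°  ·
  (1,6): δ = 92.77°  ·
  (2,3): δ = 139.70°  ·
  (2,4): δ = 110.22°  ·
  (2,5): δ = 37.41°  ·
  (2,6): δ = 20.01°  ✓
  (3,4): δ = 150.52°  ·
  (3,5): δ = 77.72°  ·
  (3,6): δ = 20.30°  ✓
  (4,5): δ = 107.19°  ·
  (4,6): δ = 49.77°  ·
  (5,6): δ = 122.58°  ·
antipodal pairs: 4

count = 4; pairs: (0,3), (0,4), (2,6), (3,6)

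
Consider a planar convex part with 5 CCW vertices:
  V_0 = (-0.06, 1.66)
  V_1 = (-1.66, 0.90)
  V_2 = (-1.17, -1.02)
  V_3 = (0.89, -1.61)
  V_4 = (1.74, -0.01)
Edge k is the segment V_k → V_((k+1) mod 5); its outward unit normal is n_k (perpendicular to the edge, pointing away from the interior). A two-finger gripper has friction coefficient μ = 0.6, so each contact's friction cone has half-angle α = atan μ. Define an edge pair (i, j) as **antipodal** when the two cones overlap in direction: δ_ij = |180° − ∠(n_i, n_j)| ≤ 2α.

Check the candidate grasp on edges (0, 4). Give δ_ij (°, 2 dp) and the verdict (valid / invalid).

α = atan 0.6 = 30.96°;  2α = 61.93°
edge 0: e_0 = (-1.60, -0.76);  n_0 = (-0.4291, +0.9033)
edge 4: e_4 = (-1.80, +1.67);  n_4 = (+0.6801, +0.7331)
∠(n_0, n_4) = 68.26°
δ = |180° − 68.26°| = 111.74°
111.74° > 2α = 61.93°  →  invalid

δ = 111.74°, invalid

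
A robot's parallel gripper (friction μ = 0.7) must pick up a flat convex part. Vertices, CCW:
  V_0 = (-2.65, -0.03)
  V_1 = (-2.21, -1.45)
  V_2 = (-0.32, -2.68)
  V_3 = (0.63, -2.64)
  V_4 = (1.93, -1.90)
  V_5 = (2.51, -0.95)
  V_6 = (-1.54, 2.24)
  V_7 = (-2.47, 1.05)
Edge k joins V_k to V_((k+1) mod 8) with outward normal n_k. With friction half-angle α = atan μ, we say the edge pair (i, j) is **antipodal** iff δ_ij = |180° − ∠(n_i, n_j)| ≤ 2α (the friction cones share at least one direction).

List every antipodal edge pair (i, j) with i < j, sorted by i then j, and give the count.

count = 11; pairs: (0,4), (0,5), (1,5), (2,5), (2,6), (3,5), (3,6), (3,7), (4,6), (4,7), (5,7)

α = atan 0.7 = 34.99°;  2α = 69.98°
n_0 = (-0.9552, -0.2960)
n_1 = (-0.5455, -0.8381)
n_2 = (+0.0421, -0.9991)
n_3 = (+0.4947, -0.8691)
n_4 = (+0.8535, -0.5211)
n_5 = (+0.6188, +0.7856)
n_6 = (-0.7879, +0.6158)
n_7 = (-0.9864, +0.1644)
  (0,1): δ = 140.27°  ·
  (0,2): δ = 104.81°  ·
  (0,3): δ = 77.57°  ·
  (0,4): δ = 48.62°  ✓
  (0,5): δ = 34.56°  ✓
  (0,6): δ = 124.78°  ·
  (0,7): δ = 153.32°  ·
  (1,2): δ = 144.53°  ·
  (1,3): δ = 117.29°  ·
  (1,4): δ = 88.35°  ·
  (1,5): δ = 5.17°  ✓
  (1,6): δ = 85.05°  ·
  (1,7): δ = 113.59°  ·
  (2,3): δ = 152.76°  ·
  (2,4): δ = 123.82°  ·
  (2,5): δ = 40.64°  ✓
  (2,6): δ = 49.58°  ✓
  (2,7): δ = 78.13°  ·
  (3,4): δ = 151.06°  ·
  (3,5): δ = 67.88°  ✓
  (3,6): δ = 22.34°  ✓
  (3,7): δ = 50.89°  ✓
  (4,5): δ = 96.82°  ·
  (4,6): δ = 6.60°  ✓
  (4,7): δ = 21.94°  ✓
  (5,6): δ = 89.78°  ·
  (5,7): δ = 61.24°  ✓
  (6,7): δ = 151.45°  ·
antipodal pairs: 11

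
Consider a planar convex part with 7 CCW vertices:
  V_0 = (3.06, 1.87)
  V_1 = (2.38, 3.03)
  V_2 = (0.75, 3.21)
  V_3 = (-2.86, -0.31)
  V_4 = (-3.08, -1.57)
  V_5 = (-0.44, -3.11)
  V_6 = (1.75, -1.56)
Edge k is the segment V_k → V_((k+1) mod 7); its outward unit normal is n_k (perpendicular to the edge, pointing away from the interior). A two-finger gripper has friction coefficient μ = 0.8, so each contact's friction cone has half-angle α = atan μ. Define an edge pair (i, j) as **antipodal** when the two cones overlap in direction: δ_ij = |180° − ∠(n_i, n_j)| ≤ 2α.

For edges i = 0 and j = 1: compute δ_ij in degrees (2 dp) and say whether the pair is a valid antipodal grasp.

α = atan 0.8 = 38.66°;  2α = 77.32°
edge 0: e_0 = (-0.68, +1.16);  n_0 = (+0.8627, +0.5057)
edge 1: e_1 = (-1.63, +0.18);  n_1 = (+0.1098, +0.9940)
∠(n_0, n_1) = 53.32°
δ = |180° − 53.32°| = 126.68°
126.68° > 2α = 77.32°  →  invalid

δ = 126.68°, invalid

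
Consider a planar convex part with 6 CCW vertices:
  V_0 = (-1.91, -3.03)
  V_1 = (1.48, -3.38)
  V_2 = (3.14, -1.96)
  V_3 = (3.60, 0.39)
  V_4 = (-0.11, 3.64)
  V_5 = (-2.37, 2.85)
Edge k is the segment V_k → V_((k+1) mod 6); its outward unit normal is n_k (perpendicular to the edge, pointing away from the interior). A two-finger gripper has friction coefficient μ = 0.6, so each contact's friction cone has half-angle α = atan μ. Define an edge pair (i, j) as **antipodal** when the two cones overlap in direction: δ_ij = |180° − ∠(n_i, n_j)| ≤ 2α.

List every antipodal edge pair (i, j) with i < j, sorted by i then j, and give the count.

count = 7; pairs: (0,3), (0,4), (1,4), (1,5), (2,4), (2,5), (3,5)

α = atan 0.6 = 30.96°;  2α = 61.93°
n_0 = (-0.1027, -0.9947)
n_1 = (+0.6500, -0.7599)
n_2 = (+0.9814, -0.1921)
n_3 = (+0.6589, +0.7522)
n_4 = (-0.3300, +0.9440)
n_5 = (-0.9970, -0.0780)
  (0,1): δ = 133.56°  ·
  (0,2): δ = 95.18°  ·
  (0,3): δ = 35.32°  ✓
  (0,4): δ = 25.16°  ✓
  (0,5): δ = 100.37°  ·
  (1,2): δ = 141.62°  ·
  (1,3): δ = 81.76°  ·
  (1,4): δ = 21.28°  ✓
  (1,5): δ = 53.93°  ✓
  (2,3): δ = 120.14°  ·
  (2,4): δ = 59.66°  ✓
  (2,5): δ = 15.55°  ✓
  (3,4): δ = 119.51°  ·
  (3,5): δ = 44.31°  ✓
  (4,5): δ = 104.79°  ·
antipodal pairs: 7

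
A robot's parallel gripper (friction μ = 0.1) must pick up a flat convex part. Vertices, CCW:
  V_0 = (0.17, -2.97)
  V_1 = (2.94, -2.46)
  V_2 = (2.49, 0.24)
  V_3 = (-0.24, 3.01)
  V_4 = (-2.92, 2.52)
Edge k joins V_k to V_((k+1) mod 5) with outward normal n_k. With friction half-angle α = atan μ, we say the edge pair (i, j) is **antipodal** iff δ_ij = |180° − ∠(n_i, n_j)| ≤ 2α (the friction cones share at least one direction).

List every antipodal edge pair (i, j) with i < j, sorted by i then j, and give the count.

α = atan 0.1 = 5.71°;  2α = 11.42°
n_0 = (+0.1811, -0.9835)
n_1 = (+0.9864, +0.1644)
n_2 = (+0.7122, +0.7019)
n_3 = (-0.1799, +0.9837)
n_4 = (-0.8714, -0.4905)
  (0,1): δ = 90.97°  ·
  (0,2): δ = 55.85°  ·
  (0,3): δ = 0.07°  ✓
  (0,4): δ = 108.94°  ·
  (1,2): δ = 144.88°  ·
  (1,3): δ = 89.10°  ·
  (1,4): δ = 19.91°  ·
  (2,3): δ = 124.22°  ·
  (2,4): δ = 15.21°  ·
  (3,4): δ = 70.99°  ·
antipodal pairs: 1

count = 1; pairs: (0,3)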